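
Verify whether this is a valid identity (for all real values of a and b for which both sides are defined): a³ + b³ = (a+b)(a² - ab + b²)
Claim: a³ + b³ = (a+b)(a² - ab + b²).
Reasoning: Expand the right side: (a+b)(a² - ab + b²) = a³ - a²b + ab² + a²b - ab² + b³ = a³ + b³ (the middle terms cancel in pairs).
So the two sides agree for all real values of a and b for which both sides are defined.

Conclusion: Yes, this is an identity.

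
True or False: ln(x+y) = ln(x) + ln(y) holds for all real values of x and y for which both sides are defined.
Claim: ln(x+y) = ln(x) + ln(y).
Test a specific point where both sides are defined: x = 1, y = 1/2.
LHS = ln(x+y) ≈ 0.4055
RHS = ln(x) + ln(y) ≈ -0.6931
Since 0.4055 ≠ -0.6931, the equation fails at this point, so it cannot hold for all real values of x and y for which both sides are defined.
ln(x) + ln(y) = ln(xy), not ln(x+y).

Conclusion: False.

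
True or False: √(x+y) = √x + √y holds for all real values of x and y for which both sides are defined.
False.

Claim: √(x+y) = √x + √y.
Test a specific point where both sides are defined: x = 2, y = 3.
LHS = √(x+y) ≈ 2.2361
RHS = √x + √y ≈ 3.1463
Since 2.2361 ≠ 3.1463, the equation fails at this point, so it cannot hold for all real values of x and y for which both sides are defined.
Squaring the right side gives x + 2√(xy) + y, not x + y.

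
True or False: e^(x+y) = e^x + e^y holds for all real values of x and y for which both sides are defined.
False.

Claim: e^(x+y) = e^x + e^y.
Test a specific point where both sides are defined: x = 3/2, y = 3/2.
LHS = e^(x+y) ≈ 20.0855
RHS = e^x + e^y ≈ 8.9634
Since 20.0855 ≠ 8.9634, the equation fails at this point, so it cannot hold for all real values of x and y for which both sides are defined.
The correct rule is e^(x+y) = e^x · e^y (a product, not a sum).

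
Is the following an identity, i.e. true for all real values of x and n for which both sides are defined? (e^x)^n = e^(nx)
Claim: (e^x)^n = e^(nx).
Reasoning: e^x is a positive real number, and for a positive base B and real exponent n, B^n = e^(n·ln B). With B = e^x, ln B = x, so (e^x)^n = e^(n·x).
So the two sides agree for all real values of x and n for which both sides are defined.

Conclusion: Yes, this is an identity.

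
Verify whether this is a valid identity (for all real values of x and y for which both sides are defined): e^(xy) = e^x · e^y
Claim: e^(xy) = e^x · e^y.
Test a specific point where both sides are defined: x = -1, y = -1.
LHS = e^(xy) ≈ 2.7183
RHS = e^x · e^y ≈ 0.1353
Since 2.7183 ≠ 0.1353, the equation fails at this point, so it cannot hold for all real values of x and y for which both sides are defined.
e^x · e^y = e^(x+y), not e^(xy).

Conclusion: No, this is NOT an identity.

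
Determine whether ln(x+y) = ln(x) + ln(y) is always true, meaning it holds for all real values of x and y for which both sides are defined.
No, this is NOT an identity.

Claim: ln(x+y) = ln(x) + ln(y).
Test a specific point where both sides are defined: x = 3, y = 1.
LHS = ln(x+y) ≈ 1.3863
RHS = ln(x) + ln(y) ≈ 1.0986
Since 1.3863 ≠ 1.0986, the equation fails at this point, so it cannot hold for all real values of x and y for which both sides are defined.
ln(x) + ln(y) = ln(xy), not ln(x+y).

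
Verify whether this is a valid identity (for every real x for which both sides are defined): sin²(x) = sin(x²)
No, this is NOT an identity.

Claim: sin²(x) = sin(x²).
Test a specific point where both sides are defined: x = π/4.
LHS = sin²(x) ≈ 0.5000
RHS = sin(x²) ≈ 0.5785
Since 0.5000 ≠ 0.5785, the equation fails at this point, so it cannot hold for every real x for which both sides are defined.
sin²(x) means (sin x)², squaring the output; sin(x²) squares the input. These are different functions.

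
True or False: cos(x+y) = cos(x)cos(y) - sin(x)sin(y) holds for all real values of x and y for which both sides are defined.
Claim: cos(x+y) = cos(x)cos(y) - sin(x)sin(y).
Reasoning: By Euler's formula e^(i(x+y)) = e^(ix)·e^(iy) = (cos x + i·sin x)(cos y + i·sin y). The real part of the left side is cos(x+y); the real part of the product is cos(x)cos(y) - sin(x)sin(y) (since i·i = -1).
So the two sides agree for all real values of x and y for which both sides are defined.

Conclusion: True.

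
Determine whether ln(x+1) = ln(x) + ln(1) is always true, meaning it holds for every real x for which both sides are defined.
No, this is NOT an identity.

Claim: ln(x+1) = ln(x) + ln(1).
Test a specific point where both sides are defined: x = 2.
LHS = ln(x+1) ≈ 1.0986
RHS = ln(x) + ln(1) ≈ 0.6931
Since 1.0986 ≠ 0.6931, the equation fails at this point, so it cannot hold for every real x for which both sides are defined.
ln(1) = 0, so the right side is just ln(x), which differs from ln(x+1).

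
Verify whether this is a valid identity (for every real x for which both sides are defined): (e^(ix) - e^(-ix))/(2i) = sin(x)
Claim: (e^(ix) - e^(-ix))/(2i) = sin(x).
Reasoning: By Euler's formula e^(ix) = cos(x) + i·sin(x) and e^(-ix) = cos(x) - i·sin(x). Subtracting cancels the cosine terms: e^(ix) - e^(-ix) = 2i·sin(x); divide by 2i.
So the two sides agree for every real x for which both sides are defined.

Conclusion: Yes, this is an identity.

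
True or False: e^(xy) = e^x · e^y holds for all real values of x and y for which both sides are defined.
Claim: e^(xy) = e^x · e^y.
Test a specific point where both sides are defined: x = -1, y = 1.
LHS = e^(xy) ≈ 0.3679
RHS = e^x · e^y ≈ 1.0000
Since 0.3679 ≠ 1.0000, the equation fails at this point, so it cannot hold for all real values of x and y for which both sides are defined.
e^x · e^y = e^(x+y), not e^(xy).

Conclusion: False.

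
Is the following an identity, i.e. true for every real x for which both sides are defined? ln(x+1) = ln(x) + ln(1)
Claim: ln(x+1) = ln(x) + ln(1).
Test a specific point where both sides are defined: x = 3.
LHS = ln(x+1) ≈ 1.3863
RHS = ln(x) + ln(1) ≈ 1.0986
Since 1.3863 ≠ 1.0986, the equation fails at this point, so it cannot hold for every real x for which both sides are defined.
ln(1) = 0, so the right side is just ln(x), which differs from ln(x+1).

Conclusion: No, this is NOT an identity.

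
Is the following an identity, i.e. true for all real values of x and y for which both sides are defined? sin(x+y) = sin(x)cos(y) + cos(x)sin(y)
Claim: sin(x+y) = sin(x)cos(y) + cos(x)sin(y).
Reasoning: By Euler's formula e^(i(x+y)) = e^(ix)·e^(iy) = (cos x + i·sin x)(cos y + i·sin y). The imaginary part of the left side is sin(x+y); the imaginary part of the product is sin(x)cos(y) + cos(x)sin(y).
So the two sides agree for all real values of x and y for which both sides are defined.

Conclusion: Yes, this is an identity.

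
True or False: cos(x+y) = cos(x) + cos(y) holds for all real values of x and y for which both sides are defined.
Claim: cos(x+y) = cos(x) + cos(y).
Test a specific point where both sides are defined: x = -π/6, y = -π/3.
LHS = cos(x+y) ≈ 0.0000
RHS = cos(x) + cos(y) ≈ 1.3660
Since 0.0000 ≠ 1.3660, the equation fails at this point, so it cannot hold for all real values of x and y for which both sides are defined.
The correct expansion is cos(x+y) = cos(x)cos(y) - sin(x)sin(y); cosine is not additive.

Conclusion: False.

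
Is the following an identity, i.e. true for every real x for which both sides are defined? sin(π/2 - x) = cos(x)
Yes, this is an identity.

Claim: sin(π/2 - x) = cos(x).
Reasoning: Use sin(u - v) = sin(u)cos(v) - cos(u)sin(v) with u = π/2, v = x: sin(π/2)cos(x) - cos(π/2)sin(x) = 1·cos(x) - 0·sin(x) = cos(x).
So the two sides agree for every real x for which both sides are defined.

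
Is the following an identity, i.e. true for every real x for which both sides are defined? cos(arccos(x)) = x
Claim: cos(arccos(x)) = x.
Reasoning: For -1 ≤ x ≤ 1 (where arccos is defined), arccos(x) is by definition an angle whose cosine equals x. Taking the cosine of that angle returns x. (Note the other order, arccos(cos x) = x, is NOT an identity.)
So the two sides agree for every real x for which both sides are defined.

Conclusion: Yes, this is an identity.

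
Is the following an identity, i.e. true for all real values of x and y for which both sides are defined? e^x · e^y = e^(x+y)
Yes, this is an identity.

Claim: e^x · e^y = e^(x+y).
Reasoning: This is the law of exponents for a common base: multiplying powers adds exponents. E.g. from the series, (Σ x^j/j!)(Σ y^k/k!) = Σ_m (Σ_{j+k=m} x^j y^k/(j!k!)) = Σ_m (x+y)^m/m! by the binomial theorem.
So the two sides agree for all real values of x and y for which both sides are defined.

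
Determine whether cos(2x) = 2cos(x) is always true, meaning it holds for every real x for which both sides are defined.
No, this is NOT an identity.

Claim: cos(2x) = 2cos(x).
Test a specific point where both sides are defined: x = -π/6.
LHS = cos(2x) ≈ 0.5000
RHS = 2cos(x) ≈ 1.7321
Since 0.5000 ≠ 1.7321, the equation fails at this point, so it cannot hold for every real x for which both sides are defined.
The correct double-angle formula is cos(2x) = cos²x - sin²x.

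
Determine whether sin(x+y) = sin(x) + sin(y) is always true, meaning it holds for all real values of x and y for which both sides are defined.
No, this is NOT an identity.

Claim: sin(x+y) = sin(x) + sin(y).
Test a specific point where both sides are defined: x = 3π/4, y = 3π/4.
LHS = sin(x+y) ≈ -1.0000
RHS = sin(x) + sin(y) ≈ 1.4142
Since -1.0000 ≠ 1.4142, the equation fails at this point, so it cannot hold for all real values of x and y for which both sides are defined.
The correct expansion is sin(x+y) = sin(x)cos(y) + cos(x)sin(y); sine is not additive.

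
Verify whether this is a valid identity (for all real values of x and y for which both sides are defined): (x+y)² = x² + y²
No, this is NOT an identity.

Claim: (x+y)² = x² + y².
Test a specific point where both sides are defined: x = 5, y = -3.
LHS = (x+y)² ≈ 4.0000
RHS = x² + y² ≈ 34.0000
Since 4.0000 ≠ 34.0000, the equation fails at this point, so it cannot hold for all real values of x and y for which both sides are defined.
The correct expansion is (x+y)² = x² + 2xy + y²; the cross term 2xy is missing.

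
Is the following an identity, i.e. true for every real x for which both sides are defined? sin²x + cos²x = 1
Claim: sin²x + cos²x = 1.
Reasoning: The point (cos x, sin x) lies on the unit circle X² + Y² = 1, so cos²x + sin²x = 1 for every real x.
So the two sides agree for every real x for which both sides are defined.

Conclusion: Yes, this is an identity.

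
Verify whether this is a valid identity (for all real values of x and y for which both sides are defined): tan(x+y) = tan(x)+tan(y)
Claim: tan(x+y) = tan(x)+tan(y).
Test a specific point where both sides are defined: x = 2π/3, y = π/6.
LHS = tan(x+y) ≈ -0.5774
RHS = tan(x)+tan(y) ≈ -1.1547
Since -0.5774 ≠ -1.1547, the equation fails at this point, so it cannot hold for all real values of x and y for which both sides are defined.
The correct formula is tan(x+y) = (tan(x) + tan(y))/(1 - tan(x)tan(y)).

Conclusion: No, this is NOT an identity.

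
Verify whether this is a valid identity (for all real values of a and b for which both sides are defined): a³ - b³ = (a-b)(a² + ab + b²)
Claim: a³ - b³ = (a-b)(a² + ab + b²).
Reasoning: Expand the right side: (a-b)(a² + ab + b²) = a³ + a²b + ab² - a²b - ab² - b³ = a³ - b³ (the middle terms cancel in pairs).
So the two sides agree for all real values of a and b for which both sides are defined.

Conclusion: Yes, this is an identity.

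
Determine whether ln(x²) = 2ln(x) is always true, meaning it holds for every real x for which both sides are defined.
Yes, this is an identity.

Claim: ln(x²) = 2ln(x).
Reasoning: The right side requires x > 0. For x > 0, x² = (e^(ln x))² = e^(2ln x), so ln(x²) = 2ln(x). (For x < 0 the right side is undefined, so those values are outside the claim.)
So the two sides agree for every real x for which both sides are defined.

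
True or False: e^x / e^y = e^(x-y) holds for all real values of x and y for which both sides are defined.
True.

Claim: e^x / e^y = e^(x-y).
Reasoning: 1/e^y = e^(-y), so e^x / e^y = e^x · e^(-y) = e^(x + (-y)) = e^(x-y) by the product rule for exponents.
So the two sides agree for all real values of x and y for which both sides are defined.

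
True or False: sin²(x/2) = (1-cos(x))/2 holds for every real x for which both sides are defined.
Claim: sin²(x/2) = (1-cos(x))/2.
Reasoning: Use cos(2θ) = 1 - 2sin²θ with θ = x/2: cos(x) = 1 - 2sin²(x/2). Solving for sin²(x/2) gives (1 - cos(x))/2.
So the two sides agree for every real x for which both sides are defined.

Conclusion: True.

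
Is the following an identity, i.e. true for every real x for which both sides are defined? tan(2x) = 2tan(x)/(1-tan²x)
Yes, this is an identity.

Claim: tan(2x) = 2tan(x)/(1-tan²x).
Reasoning: tan(2x) = sin(2x)/cos(2x) = 2sin(x)cos(x) / (cos²x - sin²x). Divide numerator and denominator by cos²x: 2tan(x) / (1 - tan²x).
So the two sides agree for every real x for which both sides are defined.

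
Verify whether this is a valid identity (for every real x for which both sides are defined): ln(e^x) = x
Yes, this is an identity.

Claim: ln(e^x) = x.
Reasoning: ln is the inverse of the exponential: ln(e^x) asks for the exponent p with e^p = e^x, and since e^p is one-to-one that exponent is p = x.
So the two sides agree for every real x for which both sides are defined.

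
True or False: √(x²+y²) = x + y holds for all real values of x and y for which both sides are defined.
False.

Claim: √(x²+y²) = x + y.
Test a specific point where both sides are defined: x = 4, y = 3/2.
LHS = √(x²+y²) ≈ 4.2720
RHS = x + y ≈ 5.5000
Since 4.2720 ≠ 5.5000, the equation fails at this point, so it cannot hold for all real values of x and y for which both sides are defined.
(x+y)² = x² + 2xy + y², not x² + y², so the square root does not split this way.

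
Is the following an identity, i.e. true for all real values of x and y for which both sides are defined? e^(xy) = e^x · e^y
Claim: e^(xy) = e^x · e^y.
Test a specific point where both sides are defined: x = -2, y = 1.
LHS = e^(xy) ≈ 0.1353
RHS = e^x · e^y ≈ 0.3679
Since 0.1353 ≠ 0.3679, the equation fails at this point, so it cannot hold for all real values of x and y for which both sides are defined.
e^x · e^y = e^(x+y), not e^(xy).

Conclusion: No, this is NOT an identity.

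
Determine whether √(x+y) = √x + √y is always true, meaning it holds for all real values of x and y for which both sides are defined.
Claim: √(x+y) = √x + √y.
Test a specific point where both sides are defined: x = 3/2, y = 3/2.
LHS = √(x+y) ≈ 1.7321
RHS = √x + √y ≈ 2.4495
Since 1.7321 ≠ 2.4495, the equation fails at this point, so it cannot hold for all real values of x and y for which both sides are defined.
Squaring the right side gives x + 2√(xy) + y, not x + y.

Conclusion: No, this is NOT an identity.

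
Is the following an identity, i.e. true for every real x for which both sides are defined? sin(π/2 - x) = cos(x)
Claim: sin(π/2 - x) = cos(x).
Reasoning: Use sin(u - v) = sin(u)cos(v) - cos(u)sin(v) with u = π/2, v = x: sin(π/2)cos(x) - cos(π/2)sin(x) = 1·cos(x) - 0·sin(x) = cos(x).
So the two sides agree for every real x for which both sides are defined.

Conclusion: Yes, this is an identity.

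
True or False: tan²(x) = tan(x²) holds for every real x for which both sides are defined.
False.

Claim: tan²(x) = tan(x²).
Test a specific point where both sides are defined: x = π/3.
LHS = tan²(x) ≈ 3.0000
RHS = tan(x²) ≈ 1.9485
Since 3.0000 ≠ 1.9485, the equation fails at this point, so it cannot hold for every real x for which both sides are defined.
tan²(x) means (tan x)², squaring the output; tan(x²) squares the input. These are different functions.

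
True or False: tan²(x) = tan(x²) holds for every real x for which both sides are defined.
False.

Claim: tan²(x) = tan(x²).
Test a specific point where both sides are defined: x = -π/4.
LHS = tan²(x) ≈ 1.0000
RHS = tan(x²) ≈ 0.7092
Since 1.0000 ≠ 0.7092, the equation fails at this point, so it cannot hold for every real x for which both sides are defined.
tan²(x) means (tan x)², squaring the output; tan(x²) squares the input. These are different functions.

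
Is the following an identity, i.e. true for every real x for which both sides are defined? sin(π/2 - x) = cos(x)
Yes, this is an identity.

Claim: sin(π/2 - x) = cos(x).
Reasoning: Use sin(u - v) = sin(u)cos(v) - cos(u)sin(v) with u = π/2, v = x: sin(π/2)cos(x) - cos(π/2)sin(x) = 1·cos(x) - 0·sin(x) = cos(x).
So the two sides agree for every real x for which both sides are defined.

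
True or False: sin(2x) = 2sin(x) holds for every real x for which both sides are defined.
Claim: sin(2x) = 2sin(x).
Test a specific point where both sides are defined: x = 2π/3.
LHS = sin(2x) ≈ -0.8660
RHS = 2sin(x) ≈ 1.7321
Since -0.8660 ≠ 1.7321, the equation fails at this point, so it cannot hold for every real x for which both sides are defined.
The correct double-angle formula is sin(2x) = 2sin(x)cos(x).

Conclusion: False.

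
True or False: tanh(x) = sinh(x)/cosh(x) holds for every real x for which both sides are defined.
True.

Claim: tanh(x) = sinh(x)/cosh(x).
Reasoning: tanh(x) is defined as sinh(x)/cosh(x) = (e^x - e^-x)/(e^x + e^-x); cosh(x) ≥ 1 is never zero, so this holds for every real x.
So the two sides agree for every real x for which both sides are defined.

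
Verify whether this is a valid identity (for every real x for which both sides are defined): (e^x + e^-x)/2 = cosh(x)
Yes, this is an identity.

Claim: (e^x + e^-x)/2 = cosh(x).
Reasoning: This is exactly the definition of the hyperbolic cosine: cosh(x) := (e^x + e^-x)/2.
So the two sides agree for every real x for which both sides are defined.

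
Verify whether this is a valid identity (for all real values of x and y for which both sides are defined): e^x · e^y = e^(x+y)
Claim: e^x · e^y = e^(x+y).
Reasoning: This is the law of exponents for a common base: multiplying powers adds exponents. E.g. from the series, (Σ x^j/j!)(Σ y^k/k!) = Σ_m (Σ_{j+k=m} x^j y^k/(j!k!)) = Σ_m (x+y)^m/m! by the binomial theorem.
So the two sides agree for all real values of x and y for which both sides are defined.

Conclusion: Yes, this is an identity.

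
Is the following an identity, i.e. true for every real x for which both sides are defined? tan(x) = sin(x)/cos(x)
Claim: tan(x) = sin(x)/cos(x).
Reasoning: For an angle x whose terminal point on the unit circle is (cos x, sin x), tan(x) is defined as the ratio (second coordinate)/(first coordinate) = sin(x)/cos(x), wherever cos(x) ≠ 0.
So the two sides agree for every real x for which both sides are defined.

Conclusion: Yes, this is an identity.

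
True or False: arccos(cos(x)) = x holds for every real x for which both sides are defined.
False.

Claim: arccos(cos(x)) = x.
Test a specific point where both sides are defined: x = -π/3.
LHS = arccos(cos(x)) ≈ 1.0472
RHS = x ≈ -1.0472
Since 1.0472 ≠ -1.0472, the equation fails at this point, so it cannot hold for every real x for which both sides are defined.
arccos only returns values in [0, π], so arccos(cos(x)) = x holds only for x in that interval, not for all real x.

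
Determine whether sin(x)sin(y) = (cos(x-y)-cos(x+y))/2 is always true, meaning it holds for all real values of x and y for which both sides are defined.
Claim: sin(x)sin(y) = (cos(x-y)-cos(x+y))/2.
Reasoning: cos(x-y) = cos(x)cos(y) + sin(x)sin(y) and cos(x+y) = cos(x)cos(y) - sin(x)sin(y). Subtracting, cos(x-y) - cos(x+y) = 2sin(x)sin(y); divide by 2.
So the two sides agree for all real values of x and y for which both sides are defined.

Conclusion: Yes, this is an identity.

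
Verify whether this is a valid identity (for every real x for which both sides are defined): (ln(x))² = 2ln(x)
No, this is NOT an identity.

Claim: (ln(x))² = 2ln(x).
Test a specific point where both sides are defined: x = 3.
LHS = (ln(x))² ≈ 1.2069
RHS = 2ln(x) ≈ 2.1972
Since 1.2069 ≠ 2.1972, the equation fails at this point, so it cannot hold for every real x for which both sides are defined.
2ln(x) equals ln(x²), which is not the same as (ln x)².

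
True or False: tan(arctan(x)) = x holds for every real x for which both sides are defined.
Claim: tan(arctan(x)) = x.
Reasoning: For every real x, arctan(x) is by definition the angle in (-π/2, π/2) whose tangent equals x. Taking the tangent of that angle returns x.
So the two sides agree for every real x for which both sides are defined.

Conclusion: True.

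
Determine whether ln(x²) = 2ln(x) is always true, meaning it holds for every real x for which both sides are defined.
Claim: ln(x²) = 2ln(x).
Reasoning: The right side requires x > 0. For x > 0, x² = (e^(ln x))² = e^(2ln x), so ln(x²) = 2ln(x). (For x < 0 the right side is undefined, so those values are outside the claim.)
So the two sides agree for every real x for which both sides are defined.

Conclusion: Yes, this is an identity.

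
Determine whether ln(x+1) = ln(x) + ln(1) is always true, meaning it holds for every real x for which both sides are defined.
No, this is NOT an identity.

Claim: ln(x+1) = ln(x) + ln(1).
Test a specific point where both sides are defined: x = 2.
LHS = ln(x+1) ≈ 1.0986
RHS = ln(x) + ln(1) ≈ 0.6931
Since 1.0986 ≠ 0.6931, the equation fails at this point, so it cannot hold for every real x for which both sides are defined.
ln(1) = 0, so the right side is just ln(x), which differs from ln(x+1).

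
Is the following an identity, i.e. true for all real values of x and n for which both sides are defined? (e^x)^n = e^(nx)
Yes, this is an identity.

Claim: (e^x)^n = e^(nx).
Reasoning: e^x is a positive real number, and for a positive base B and real exponent n, B^n = e^(n·ln B). With B = e^x, ln B = x, so (e^x)^n = e^(n·x).
So the two sides agree for all real values of x and n for which both sides are defined.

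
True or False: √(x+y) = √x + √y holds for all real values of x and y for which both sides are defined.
False.

Claim: √(x+y) = √x + √y.
Test a specific point where both sides are defined: x = 3, y = 1.
LHS = √(x+y) ≈ 2.0000
RHS = √x + √y ≈ 2.7321
Since 2.0000 ≠ 2.7321, the equation fails at this point, so it cannot hold for all real values of x and y for which both sides are defined.
Squaring the right side gives x + 2√(xy) + y, not x + y.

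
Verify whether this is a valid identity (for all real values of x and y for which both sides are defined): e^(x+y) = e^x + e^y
No, this is NOT an identity.

Claim: e^(x+y) = e^x + e^y.
Test a specific point where both sides are defined: x = 2, y = 1/2.
LHS = e^(x+y) ≈ 12.1825
RHS = e^x + e^y ≈ 9.0378
Since 12.1825 ≠ 9.0378, the equation fails at this point, so it cannot hold for all real values of x and y for which both sides are defined.
The correct rule is e^(x+y) = e^x · e^y (a product, not a sum).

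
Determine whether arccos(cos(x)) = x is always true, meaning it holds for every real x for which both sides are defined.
No, this is NOT an identity.

Claim: arccos(cos(x)) = x.
Test a specific point where both sides are defined: x = -π/6.
LHS = arccos(cos(x)) ≈ 0.5236
RHS = x ≈ -0.5236
Since 0.5236 ≠ -0.5236, the equation fails at this point, so it cannot hold for every real x for which both sides are defined.
arccos only returns values in [0, π], so arccos(cos(x)) = x holds only for x in that interval, not for all real x.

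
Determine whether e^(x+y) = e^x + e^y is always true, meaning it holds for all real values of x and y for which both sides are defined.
Claim: e^(x+y) = e^x + e^y.
Test a specific point where both sides are defined: x = 5, y = 3/2.
LHS = e^(x+y) ≈ 665.1416
RHS = e^x + e^y ≈ 152.8948
Since 665.1416 ≠ 152.8948, the equation fails at this point, so it cannot hold for all real values of x and y for which both sides are defined.
The correct rule is e^(x+y) = e^x · e^y (a product, not a sum).

Conclusion: No, this is NOT an identity.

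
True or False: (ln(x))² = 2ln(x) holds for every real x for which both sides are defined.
False.

Claim: (ln(x))² = 2ln(x).
Test a specific point where both sides are defined: x = 2.
LHS = (ln(x))² ≈ 0.4805
RHS = 2ln(x) ≈ 1.3863
Since 0.4805 ≠ 1.3863, the equation fails at this point, so it cannot hold for every real x for which both sides are defined.
2ln(x) equals ln(x²), which is not the same as (ln x)².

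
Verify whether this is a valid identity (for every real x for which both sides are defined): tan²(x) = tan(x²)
No, this is NOT an identity.

Claim: tan²(x) = tan(x²).
Test a specific point where both sides are defined: x = π/3.
LHS = tan²(x) ≈ 3.0000
RHS = tan(x²) ≈ 1.9485
Since 3.0000 ≠ 1.9485, the equation fails at this point, so it cannot hold for every real x for which both sides are defined.
tan²(x) means (tan x)², squaring the output; tan(x²) squares the input. These are different functions.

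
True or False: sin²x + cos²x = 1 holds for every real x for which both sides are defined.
True.

Claim: sin²x + cos²x = 1.
Reasoning: The point (cos x, sin x) lies on the unit circle X² + Y² = 1, so cos²x + sin²x = 1 for every real x.
So the two sides agree for every real x for which both sides are defined.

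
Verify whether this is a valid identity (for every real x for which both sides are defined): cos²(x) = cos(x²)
No, this is NOT an identity.

Claim: cos²(x) = cos(x²).
Test a specific point where both sides are defined: x = π/3.
LHS = cos²(x) ≈ 0.2500
RHS = cos(x²) ≈ 0.4566
Since 0.2500 ≠ 0.4566, the equation fails at this point, so it cannot hold for every real x for which both sides are defined.
cos²(x) means (cos x)², squaring the output; cos(x²) squares the input. These are different functions.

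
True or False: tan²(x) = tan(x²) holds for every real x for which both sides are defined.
Claim: tan²(x) = tan(x²).
Test a specific point where both sides are defined: x = π/6.
LHS = tan²(x) ≈ 0.3333
RHS = tan(x²) ≈ 0.2812
Since 0.3333 ≠ 0.2812, the equation fails at this point, so it cannot hold for every real x for which both sides are defined.
tan²(x) means (tan x)², squaring the output; tan(x²) squares the input. These are different functions.

Conclusion: False.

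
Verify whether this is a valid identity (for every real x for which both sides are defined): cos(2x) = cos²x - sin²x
Claim: cos(2x) = cos²x - sin²x.
Reasoning: Put y = x in the addition formula cos(x+y) = cos(x)cos(y) - sin(x)sin(y): cos(2x) = cos²x - sin²x.
So the two sides agree for every real x for which both sides are defined.

Conclusion: Yes, this is an identity.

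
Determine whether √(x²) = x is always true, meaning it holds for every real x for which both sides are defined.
No, this is NOT an identity.

Claim: √(x²) = x.
Test a specific point where both sides are defined: x = -1.
LHS = √(x²) ≈ 1.0000
RHS = x ≈ -1.0000
Since 1.0000 ≠ -1.0000, the equation fails at this point, so it cannot hold for every real x for which both sides are defined.
√(x²) = |x|, which differs from x whenever x < 0 (both sides are defined for every real x).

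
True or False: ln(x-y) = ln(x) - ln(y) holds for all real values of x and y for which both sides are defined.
Claim: ln(x-y) = ln(x) - ln(y).
Test a specific point where both sides are defined: x = 5, y = 4.
LHS = ln(x-y) ≈ 0.0000
RHS = ln(x) - ln(y) ≈ 0.2231
Since 0.0000 ≠ 0.2231, the equation fails at this point, so it cannot hold for all real values of x and y for which both sides are defined.
ln(x) - ln(y) = ln(x/y), not ln(x-y).

Conclusion: False.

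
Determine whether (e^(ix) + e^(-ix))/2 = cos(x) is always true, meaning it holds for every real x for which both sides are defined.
Claim: (e^(ix) + e^(-ix))/2 = cos(x).
Reasoning: By Euler's formula e^(ix) = cos(x) + i·sin(x) and e^(-ix) = cos(x) - i·sin(x). Adding cancels the sine terms: e^(ix) + e^(-ix) = 2cos(x); divide by 2.
So the two sides agree for every real x for which both sides are defined.

Conclusion: Yes, this is an identity.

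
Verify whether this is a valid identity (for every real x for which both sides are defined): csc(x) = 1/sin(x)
Yes, this is an identity.

Claim: csc(x) = 1/sin(x).
Reasoning: csc(x) is by definition the reciprocal of sin(x), wherever sin(x) ≠ 0.
So the two sides agree for every real x for which both sides are defined.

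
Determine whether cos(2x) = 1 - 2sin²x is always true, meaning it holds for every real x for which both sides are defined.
Yes, this is an identity.

Claim: cos(2x) = 1 - 2sin²x.
Reasoning: cos(2x) = cos²x - sin²x. Replace cos²x by 1 - sin²x: (1 - sin²x) - sin²x = 1 - 2sin²x.
So the two sides agree for every real x for which both sides are defined.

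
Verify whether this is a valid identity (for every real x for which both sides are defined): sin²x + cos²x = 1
Yes, this is an identity.

Claim: sin²x + cos²x = 1.
Reasoning: The point (cos x, sin x) lies on the unit circle X² + Y² = 1, so cos²x + sin²x = 1 for every real x.
So the two sides agree for every real x for which both sides are defined.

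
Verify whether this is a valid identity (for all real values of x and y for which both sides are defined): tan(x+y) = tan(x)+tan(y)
Claim: tan(x+y) = tan(x)+tan(y).
Test a specific point where both sides are defined: x = π/6, y = 2π/3.
LHS = tan(x+y) ≈ -0.5774
RHS = tan(x)+tan(y) ≈ -1.1547
Since -0.5774 ≠ -1.1547, the equation fails at this point, so it cannot hold for all real values of x and y for which both sides are defined.
The correct formula is tan(x+y) = (tan(x) + tan(y))/(1 - tan(x)tan(y)).

Conclusion: No, this is NOT an identity.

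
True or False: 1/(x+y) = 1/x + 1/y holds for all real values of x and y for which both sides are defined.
Claim: 1/(x+y) = 1/x + 1/y.
Test a specific point where both sides are defined: x = -2, y = 3.
LHS = 1/(x+y) ≈ 1.0000
RHS = 1/x + 1/y ≈ -0.1667
Since 1.0000 ≠ -0.1667, the equation fails at this point, so it cannot hold for all real values of x and y for which both sides are defined.
1/x + 1/y = (x+y)/(xy), which is not 1/(x+y).

Conclusion: False.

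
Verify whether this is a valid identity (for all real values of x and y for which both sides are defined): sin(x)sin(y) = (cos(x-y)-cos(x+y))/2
Claim: sin(x)sin(y) = (cos(x-y)-cos(x+y))/2.
Reasoning: cos(x-y) = cos(x)cos(y) + sin(x)sin(y) and cos(x+y) = cos(x)cos(y) - sin(x)sin(y). Subtracting, cos(x-y) - cos(x+y) = 2sin(x)sin(y); divide by 2.
So the two sides agree for all real values of x and y for which both sides are defined.

Conclusion: Yes, this is an identity.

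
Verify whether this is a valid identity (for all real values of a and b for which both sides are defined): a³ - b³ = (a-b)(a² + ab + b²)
Claim: a³ - b³ = (a-b)(a² + ab + b²).
Reasoning: Expand the right side: (a-b)(a² + ab + b²) = a³ + a²b + ab² - a²b - ab² - b³ = a³ - b³ (the middle terms cancel in pairs).
So the two sides agree for all real values of a and b for which both sides are defined.

Conclusion: Yes, this is an identity.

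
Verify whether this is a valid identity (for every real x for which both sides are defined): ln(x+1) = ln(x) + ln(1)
No, this is NOT an identity.

Claim: ln(x+1) = ln(x) + ln(1).
Test a specific point where both sides are defined: x = 1/2.
LHS = ln(x+1) ≈ 0.4055
RHS = ln(x) + ln(1) ≈ -0.6931
Since 0.4055 ≠ -0.6931, the equation fails at this point, so it cannot hold for every real x for which both sides are defined.
ln(1) = 0, so the right side is just ln(x), which differs from ln(x+1).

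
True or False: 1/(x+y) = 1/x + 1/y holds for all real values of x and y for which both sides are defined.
Claim: 1/(x+y) = 1/x + 1/y.
Test a specific point where both sides are defined: x = 4, y = 1/2.
LHS = 1/(x+y) ≈ 0.2222
RHS = 1/x + 1/y ≈ 2.2500
Since 0.2222 ≠ 2.2500, the equation fails at this point, so it cannot hold for all real values of x and y for which both sides are defined.
1/x + 1/y = (x+y)/(xy), which is not 1/(x+y).

Conclusion: False.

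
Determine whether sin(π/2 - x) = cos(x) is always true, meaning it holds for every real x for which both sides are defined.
Claim: sin(π/2 - x) = cos(x).
Reasoning: Use sin(u - v) = sin(u)cos(v) - cos(u)sin(v) with u = π/2, v = x: sin(π/2)cos(x) - cos(π/2)sin(x) = 1·cos(x) - 0·sin(x) = cos(x).
So the two sides agree for every real x for which both sides are defined.

Conclusion: Yes, this is an identity.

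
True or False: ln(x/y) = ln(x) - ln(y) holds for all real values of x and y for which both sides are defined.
True.

Claim: ln(x/y) = ln(x) - ln(y).
Reasoning: Both sides are simultaneously defined only when x, y > 0. Write x = e^p, y = e^q. Then x/y = e^(p-q), so ln(x/y) = p - q = ln(x) - ln(y).
So the two sides agree for all real values of x and y for which both sides are defined.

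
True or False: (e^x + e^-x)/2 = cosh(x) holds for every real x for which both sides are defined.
True.

Claim: (e^x + e^-x)/2 = cosh(x).
Reasoning: This is exactly the definition of the hyperbolic cosine: cosh(x) := (e^x + e^-x)/2.
So the two sides agree for every real x for which both sides are defined.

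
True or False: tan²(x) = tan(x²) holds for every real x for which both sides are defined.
Claim: tan²(x) = tan(x²).
Test a specific point where both sides are defined: x = -π/4.
LHS = tan²(x) ≈ 1.0000
RHS = tan(x²) ≈ 0.7092
Since 1.0000 ≠ 0.7092, the equation fails at this point, so it cannot hold for every real x for which both sides are defined.
tan²(x) means (tan x)², squaring the output; tan(x²) squares the input. These are different functions.

Conclusion: False.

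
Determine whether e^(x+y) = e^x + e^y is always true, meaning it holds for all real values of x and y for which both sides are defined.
No, this is NOT an identity.

Claim: e^(x+y) = e^x + e^y.
Test a specific point where both sides are defined: x = 4, y = -1.
LHS = e^(x+y) ≈ 20.0855
RHS = e^x + e^y ≈ 54.9660
Since 20.0855 ≠ 54.9660, the equation fails at this point, so it cannot hold for all real values of x and y for which both sides are defined.
The correct rule is e^(x+y) = e^x · e^y (a product, not a sum).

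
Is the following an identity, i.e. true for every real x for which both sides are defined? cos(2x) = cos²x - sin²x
Claim: cos(2x) = cos²x - sin²x.
Reasoning: Put y = x in the addition formula cos(x+y) = cos(x)cos(y) - sin(x)sin(y): cos(2x) = cos²x - sin²x.
So the two sides agree for every real x for which both sides are defined.

Conclusion: Yes, this is an identity.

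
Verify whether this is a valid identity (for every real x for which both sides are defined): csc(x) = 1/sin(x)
Yes, this is an identity.

Claim: csc(x) = 1/sin(x).
Reasoning: csc(x) is by definition the reciprocal of sin(x), wherever sin(x) ≠ 0.
So the two sides agree for every real x for which both sides are defined.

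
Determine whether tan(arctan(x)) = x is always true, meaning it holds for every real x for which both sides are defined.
Yes, this is an identity.

Claim: tan(arctan(x)) = x.
Reasoning: For every real x, arctan(x) is by definition the angle in (-π/2, π/2) whose tangent equals x. Taking the tangent of that angle returns x.
So the two sides agree for every real x for which both sides are defined.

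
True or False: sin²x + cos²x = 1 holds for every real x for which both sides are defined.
True.

Claim: sin²x + cos²x = 1.
Reasoning: The point (cos x, sin x) lies on the unit circle X² + Y² = 1, so cos²x + sin²x = 1 for every real x.
So the two sides agree for every real x for which both sides are defined.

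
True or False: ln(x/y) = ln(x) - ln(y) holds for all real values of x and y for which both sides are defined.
Claim: ln(x/y) = ln(x) - ln(y).
Reasoning: Both sides are simultaneously defined only when x, y > 0. Write x = e^p, y = e^q. Then x/y = e^(p-q), so ln(x/y) = p - q = ln(x) - ln(y).
So the two sides agree for all real values of x and y for which both sides are defined.

Conclusion: True.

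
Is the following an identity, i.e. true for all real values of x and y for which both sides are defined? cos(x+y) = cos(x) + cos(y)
No, this is NOT an identity.

Claim: cos(x+y) = cos(x) + cos(y).
Test a specific point where both sides are defined: x = π/6, y = -π/3.
LHS = cos(x+y) ≈ 0.8660
RHS = cos(x) + cos(y) ≈ 1.3660
Since 0.8660 ≠ 1.3660, the equation fails at this point, so it cannot hold for all real values of x and y for which both sides are defined.
The correct expansion is cos(x+y) = cos(x)cos(y) - sin(x)sin(y); cosine is not additive.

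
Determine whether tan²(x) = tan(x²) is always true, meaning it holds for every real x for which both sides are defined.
No, this is NOT an identity.

Claim: tan²(x) = tan(x²).
Test a specific point where both sides are defined: x = 3π/4.
LHS = tan²(x) ≈ 1.0000
RHS = tan(x²) ≈ -0.8977
Since 1.0000 ≠ -0.8977, the equation fails at this point, so it cannot hold for every real x for which both sides are defined.
tan²(x) means (tan x)², squaring the output; tan(x²) squares the input. These are different functions.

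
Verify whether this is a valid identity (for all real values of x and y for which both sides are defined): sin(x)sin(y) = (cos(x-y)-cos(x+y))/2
Yes, this is an identity.

Claim: sin(x)sin(y) = (cos(x-y)-cos(x+y))/2.
Reasoning: cos(x-y) = cos(x)cos(y) + sin(x)sin(y) and cos(x+y) = cos(x)cos(y) - sin(x)sin(y). Subtracting, cos(x-y) - cos(x+y) = 2sin(x)sin(y); divide by 2.
So the two sides agree for all real values of x and y for which both sides are defined.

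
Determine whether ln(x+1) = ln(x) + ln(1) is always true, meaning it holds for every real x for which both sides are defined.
Claim: ln(x+1) = ln(x) + ln(1).
Test a specific point where both sides are defined: x = 2.
LHS = ln(x+1) ≈ 1.0986
RHS = ln(x) + ln(1) ≈ 0.6931
Since 1.0986 ≠ 0.6931, the equation fails at this point, so it cannot hold for every real x for which both sides are defined.
ln(1) = 0, so the right side is just ln(x), which differs from ln(x+1).

Conclusion: No, this is NOT an identity.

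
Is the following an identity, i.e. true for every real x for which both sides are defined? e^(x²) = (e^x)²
Claim: e^(x²) = (e^x)².
Test a specific point where both sides are defined: x = 1/2.
LHS = e^(x²) ≈ 1.2840
RHS = (e^x)² ≈ 2.7183
Since 1.2840 ≠ 2.7183, the equation fails at this point, so it cannot hold for every real x for which both sides are defined.
(e^x)² = e^(2x), and 2x ≠ x² in general.

Conclusion: No, this is NOT an identity.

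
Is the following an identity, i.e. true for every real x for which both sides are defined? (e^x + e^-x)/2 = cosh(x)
Yes, this is an identity.

Claim: (e^x + e^-x)/2 = cosh(x).
Reasoning: This is exactly the definition of the hyperbolic cosine: cosh(x) := (e^x + e^-x)/2.
So the two sides agree for every real x for which both sides are defined.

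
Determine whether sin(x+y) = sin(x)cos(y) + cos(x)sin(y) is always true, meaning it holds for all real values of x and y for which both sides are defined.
Yes, this is an identity.

Claim: sin(x+y) = sin(x)cos(y) + cos(x)sin(y).
Reasoning: By Euler's formula e^(i(x+y)) = e^(ix)·e^(iy) = (cos x + i·sin x)(cos y + i·sin y). The imaginary part of the left side is sin(x+y); the imaginary part of the product is sin(x)cos(y) + cos(x)sin(y).
So the two sides agree for all real values of x and y for which both sides are defined.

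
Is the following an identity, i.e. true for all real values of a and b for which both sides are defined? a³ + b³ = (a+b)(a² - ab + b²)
Claim: a³ + b³ = (a+b)(a² - ab + b²).
Reasoning: Expand the right side: (a+b)(a² - ab + b²) = a³ - a²b + ab² + a²b - ab² + b³ = a³ + b³ (the middle terms cancel in pairs).
So the two sides agree for all real values of a and b for which both sides are defined.

Conclusion: Yes, this is an identity.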